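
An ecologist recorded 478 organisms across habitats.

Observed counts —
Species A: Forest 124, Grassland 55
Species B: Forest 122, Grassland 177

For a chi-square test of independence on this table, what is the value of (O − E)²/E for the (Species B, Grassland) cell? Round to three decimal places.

7.003

Row total (Species B) = 299; column total (Grassland) = 232; N = 478.
Expected count E = 299 × 232 / 478 = 145.1213.
Contribution = (O − E)²/E = (177 − 145.1213)² / 145.1213 = 7.003.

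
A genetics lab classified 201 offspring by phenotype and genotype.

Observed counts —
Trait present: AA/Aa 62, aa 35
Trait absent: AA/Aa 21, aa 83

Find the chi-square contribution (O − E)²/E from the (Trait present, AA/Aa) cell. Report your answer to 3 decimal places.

Row total (Trait present) = 97; column total (AA/Aa) = 83; N = 201.
Expected count E = 97 × 83 / 201 = 40.0547.
Contribution = (O − E)²/E = (62 − 40.0547)² / 40.0547 = 12.023.

12.023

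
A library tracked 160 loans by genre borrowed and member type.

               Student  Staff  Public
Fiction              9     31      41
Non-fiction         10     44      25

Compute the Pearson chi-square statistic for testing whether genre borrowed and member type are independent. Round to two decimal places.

Row totals: 81, 79. Column totals: 19, 75, 66. Grand total N = 160.
Expected counts (row total × column total / N):
  Fiction, Student: 81×19/160 = 9.619
  Fiction, Staff: 81×75/160 = 37.969
  Fiction, Public: 81×66/160 = 33.413
  Non-fiction, Student: 79×19/160 = 9.381
  Non-fiction, Staff: 79×75/160 = 37.031
  Non-fiction, Public: 79×66/160 = 32.587
Contributions (O − E)²/E:
  (9 − 9.619)²/9.619 = 0.0398
  (31 − 37.969)²/37.969 = 1.2791
  (41 − 33.413)²/33.413 = 1.7228
  (10 − 9.381)²/9.381 = 0.0408
  (44 − 37.031)²/37.031 = 1.3115
  (25 − 32.587)²/32.587 = 1.7664
χ² = 0.0398 + 1.2791 + 1.7228 + 0.0408 + 1.3115 + 1.7664 = 6.16

6.16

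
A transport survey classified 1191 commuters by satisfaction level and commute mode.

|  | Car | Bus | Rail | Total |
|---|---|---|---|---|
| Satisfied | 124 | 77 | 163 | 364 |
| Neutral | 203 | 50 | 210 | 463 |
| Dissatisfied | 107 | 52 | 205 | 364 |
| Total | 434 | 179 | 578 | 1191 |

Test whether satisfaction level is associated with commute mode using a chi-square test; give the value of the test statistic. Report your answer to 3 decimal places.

33.783

Grand total N = 1191.
Expected counts (row total × column total / N):
  Satisfied, Car: 364×434/1191 = 132.6415
  Satisfied, Bus: 364×179/1191 = 54.7070
  Satisfied, Rail: 364×578/1191 = 176.6516
  Neutral, Car: 463×434/1191 = 168.7170
  Neutral, Bus: 463×179/1191 = 69.5861
  Neutral, Rail: 463×578/1191 = 224.6969
  Dissatisfied, Car: 364×434/1191 = 132.6415
  Dissatisfied, Bus: 364×179/1191 = 54.7070
  Dissatisfied, Rail: 364×578/1191 = 176.6516
Contributions (O − E)²/E:
  (124 − 132.6415)²/132.6415 = 0.5630
  (77 − 54.7070)²/54.7070 = 9.0844
  (163 − 176.6516)²/176.6516 = 1.0550
  (203 − 168.7170)²/168.7170 = 6.9662
  (50 − 69.5861)²/69.5861 = 5.5128
  (210 − 224.6969)²/224.6969 = 0.9613
  (107 − 132.6415)²/132.6415 = 4.9569
  (52 − 54.7070)²/54.7070 = 0.1339
  (205 − 176.6516)²/176.6516 = 4.5492
χ² = 0.5630 + 9.0844 + 1.0550 + 6.9662 + 5.5128 + 0.9613 + 4.9569 + 0.1339 + 4.5492 = 33.783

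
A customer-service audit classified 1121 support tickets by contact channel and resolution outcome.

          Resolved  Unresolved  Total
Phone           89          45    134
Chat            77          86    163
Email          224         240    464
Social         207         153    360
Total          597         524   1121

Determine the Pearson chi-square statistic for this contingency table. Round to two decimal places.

18.92

Grand total N = 1121.
Expected counts (row total × column total / N):
  Phone, Resolved: 134×597/1121 = 71.363
  Phone, Unresolved: 134×524/1121 = 62.637
  Chat, Resolved: 163×597/1121 = 86.807
  Chat, Unresolved: 163×524/1121 = 76.193
  Email, Resolved: 464×597/1121 = 247.108
  Email, Unresolved: 464×524/1121 = 216.892
  Social, Resolved: 360×597/1121 = 191.722
  Social, Unresolved: 360×524/1121 = 168.278
Contributions (O − E)²/E:
  (89 − 71.363)²/71.363 = 4.3589
  (45 − 62.637)²/62.637 = 4.9661
  (77 − 86.807)²/86.807 = 1.1079
  (86 − 76.193)²/76.193 = 1.2623
  (224 − 247.108)²/247.108 = 2.1609
  (240 − 216.892)²/216.892 = 2.4620
  (207 − 191.722)²/191.722 = 1.2175
  (153 − 168.278)²/168.278 = 1.3871
χ² = 4.3589 + 4.9661 + 1.1079 + 1.2623 + 2.1609 + 2.4620 + 1.2175 + 1.3871 = 18.92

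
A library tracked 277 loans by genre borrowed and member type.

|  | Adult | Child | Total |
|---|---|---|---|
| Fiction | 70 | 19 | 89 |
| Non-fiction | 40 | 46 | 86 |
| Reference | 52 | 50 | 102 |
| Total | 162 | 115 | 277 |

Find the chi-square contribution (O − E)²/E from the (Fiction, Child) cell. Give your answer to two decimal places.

8.72

Row total (Fiction) = 89; column total (Child) = 115; N = 277.
Expected count E = 89 × 115 / 277 = 36.949.
Contribution = (O − E)²/E = (19 − 36.949)² / 36.949 = 8.72.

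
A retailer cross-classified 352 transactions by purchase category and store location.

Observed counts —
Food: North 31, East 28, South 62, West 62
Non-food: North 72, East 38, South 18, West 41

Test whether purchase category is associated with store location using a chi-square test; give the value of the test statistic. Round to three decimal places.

Row totals: 183, 169. Column totals: 103, 66, 80, 103. Grand total N = 352.
Expected counts (row total × column total / N):
  Food, North: 183×103/352 = 53.5483
  Food, East: 183×66/352 = 34.3125
  Food, South: 183×80/352 = 41.5909
  Food, West: 183×103/352 = 53.5483
  Non-food, North: 169×103/352 = 49.4517
  Non-food, East: 169×66/352 = 31.6875
  Non-food, South: 169×80/352 = 38.4091
  Non-food, West: 169×103/352 = 49.4517
Contributions (O − E)²/E:
  (31 − 53.5483)²/53.5483 = 9.4947
  (28 − 34.3125)²/34.3125 = 1.1613
  (62 − 41.5909)²/41.5909 = 10.0150
  (62 − 53.5483)²/53.5483 = 1.3340
  (72 − 49.4517)²/49.4517 = 10.2813
  (38 − 31.6875)²/31.6875 = 1.2575
  (18 − 38.4091)²/38.4091 = 10.8446
  (41 − 49.4517)²/49.4517 = 1.4445
χ² = 9.4947 + 1.1613 + 10.0150 + 1.3340 + 10.2813 + 1.2575 + 10.8446 + 1.4445 = 45.833

45.833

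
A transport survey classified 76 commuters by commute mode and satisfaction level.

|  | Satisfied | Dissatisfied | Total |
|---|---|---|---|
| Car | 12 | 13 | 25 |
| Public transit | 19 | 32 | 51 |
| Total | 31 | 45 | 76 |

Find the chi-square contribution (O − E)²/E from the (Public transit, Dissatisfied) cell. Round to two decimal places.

Row total (Public transit) = 51; column total (Dissatisfied) = 45; N = 76.
Expected count E = 51 × 45 / 76 = 30.197.
Contribution = (O − E)²/E = (32 − 30.197)² / 30.197 = 0.11.

0.11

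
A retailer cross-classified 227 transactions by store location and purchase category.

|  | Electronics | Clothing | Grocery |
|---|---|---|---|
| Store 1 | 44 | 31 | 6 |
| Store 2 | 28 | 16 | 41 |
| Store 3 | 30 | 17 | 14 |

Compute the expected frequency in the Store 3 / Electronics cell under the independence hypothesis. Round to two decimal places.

Row total (Store 3) = 61; column total (Electronics) = 102; grand total N = 227.
Expected count = (row total × column total) / N = 61 × 102 / 227 = 27.41.

27.41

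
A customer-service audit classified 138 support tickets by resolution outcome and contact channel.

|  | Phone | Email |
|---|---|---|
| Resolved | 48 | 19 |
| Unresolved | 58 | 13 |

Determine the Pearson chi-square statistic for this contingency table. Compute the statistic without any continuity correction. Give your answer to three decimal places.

1.954

Row totals: 67, 71. Column totals: 106, 32. Grand total N = 138.
Expected counts (row total × column total / N):
  Resolved, Phone: 67×106/138 = 51.4638
  Resolved, Email: 67×32/138 = 15.5362
  Unresolved, Phone: 71×106/138 = 54.5362
  Unresolved, Email: 71×32/138 = 16.4638
Contributions (O − E)²/E:
  (48 − 51.4638)²/51.4638 = 0.2331
  (19 − 15.5362)²/15.5362 = 0.7723
  (58 − 54.5362)²/54.5362 = 0.2200
  (13 − 16.4638)²/16.4638 = 0.7287
χ² = 0.2331 + 0.7723 + 0.2200 + 0.7287 = 1.954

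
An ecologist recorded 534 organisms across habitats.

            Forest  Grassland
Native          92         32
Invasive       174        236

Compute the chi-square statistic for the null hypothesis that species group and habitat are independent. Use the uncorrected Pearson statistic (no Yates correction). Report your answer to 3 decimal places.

38.401

Row totals: 124, 410. Column totals: 266, 268. Grand total N = 534.
Expected counts (row total × column total / N):
  Native, Forest: 124×266/534 = 61.7678
  Native, Grassland: 124×268/534 = 62.2322
  Invasive, Forest: 410×266/534 = 204.2322
  Invasive, Grassland: 410×268/534 = 205.7678
Contributions (O − E)²/E:
  (92 − 61.7678)²/61.7678 = 14.7971
  (32 − 62.2322)²/62.2322 = 14.6867
  (174 − 204.2322)²/204.2322 = 4.4752
  (236 − 205.7678)²/205.7678 = 4.4418
χ² = 14.7971 + 14.6867 + 4.4752 + 4.4418 = 38.401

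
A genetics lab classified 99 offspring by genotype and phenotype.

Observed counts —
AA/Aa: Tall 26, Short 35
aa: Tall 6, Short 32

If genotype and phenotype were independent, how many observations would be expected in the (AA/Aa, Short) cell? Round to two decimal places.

Row total (AA/Aa) = 61; column total (Short) = 67; grand total N = 99.
Expected count = (row total × column total) / N = 61 × 67 / 99 = 41.28.

41.28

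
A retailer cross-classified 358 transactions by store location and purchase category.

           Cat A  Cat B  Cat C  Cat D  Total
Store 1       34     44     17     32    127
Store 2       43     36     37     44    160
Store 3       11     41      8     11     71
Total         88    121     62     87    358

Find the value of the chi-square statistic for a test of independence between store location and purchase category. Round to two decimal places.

Grand total N = 358.
Expected counts (row total × column total / N):
  Store 1, Cat A: 127×88/358 = 31.2179
  Store 1, Cat B: 127×121/358 = 42.9246
  Store 1, Cat C: 127×62/358 = 21.9944
  Store 1, Cat D: 127×87/358 = 30.8631
  Store 2, Cat A: 160×88/358 = 39.3296
  Store 2, Cat B: 160×121/358 = 54.0782
  Store 2, Cat C: 160×62/358 = 27.7095
  Store 2, Cat D: 160×87/358 = 38.8827
  Store 3, Cat A: 71×88/358 = 17.4525
  Store 3, Cat B: 71×121/358 = 23.9972
  Store 3, Cat C: 71×62/358 = 12.2961
  Store 3, Cat D: 71×87/358 = 17.2542
Contributions (O − E)²/E:
  (34 − 31.2179)²/31.2179 = 0.2479
  (44 − 42.9246)²/42.9246 = 0.0269
  (17 − 21.9944)²/21.9944 = 1.1341
  (32 − 30.8631)²/30.8631 = 0.0419
  (43 − 39.3296)²/39.3296 = 0.3425
  (36 − 54.0782)²/54.0782 = 6.0435
  (37 − 27.7095)²/27.7095 = 3.1149
  (44 − 38.8827)²/38.8827 = 0.6735
  (11 − 17.4525)²/17.4525 = 2.3856
  (41 − 23.9972)²/23.9972 = 12.0470
  (8 − 12.2961)²/12.2961 = 1.5010
  (11 − 17.2542)²/17.2542 = 2.2670
χ² = 0.2479 + 0.0269 + 1.1341 + 0.0419 + 0.3425 + 6.0435 + 3.1149 + 0.6735 + 2.3856 + 12.0470 + 1.5010 + 2.2670 = 29.83

29.83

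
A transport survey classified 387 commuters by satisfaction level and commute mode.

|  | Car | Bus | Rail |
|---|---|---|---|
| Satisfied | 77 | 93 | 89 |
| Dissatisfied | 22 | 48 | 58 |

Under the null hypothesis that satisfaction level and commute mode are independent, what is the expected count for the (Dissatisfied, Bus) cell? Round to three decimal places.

Row total (Dissatisfied) = 128; column total (Bus) = 141; grand total N = 387.
Expected count = (row total × column total) / N = 128 × 141 / 387 = 46.636.

46.636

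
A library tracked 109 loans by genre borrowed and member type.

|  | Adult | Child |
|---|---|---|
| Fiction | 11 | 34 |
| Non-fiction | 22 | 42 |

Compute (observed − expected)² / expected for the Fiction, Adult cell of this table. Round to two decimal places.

0.51

Row total (Fiction) = 45; column total (Adult) = 33; N = 109.
Expected count E = 45 × 33 / 109 = 13.624.
Contribution = (O − E)²/E = (11 − 13.624)² / 13.624 = 0.51.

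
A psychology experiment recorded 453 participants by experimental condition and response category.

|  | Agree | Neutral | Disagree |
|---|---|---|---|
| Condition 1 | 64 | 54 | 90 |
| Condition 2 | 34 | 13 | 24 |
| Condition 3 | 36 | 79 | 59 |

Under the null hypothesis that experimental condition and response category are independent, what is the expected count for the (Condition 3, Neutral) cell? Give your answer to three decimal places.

56.079

Row total (Condition 3) = 174; column total (Neutral) = 146; grand total N = 453.
Expected count = (row total × column total) / N = 174 × 146 / 453 = 56.079.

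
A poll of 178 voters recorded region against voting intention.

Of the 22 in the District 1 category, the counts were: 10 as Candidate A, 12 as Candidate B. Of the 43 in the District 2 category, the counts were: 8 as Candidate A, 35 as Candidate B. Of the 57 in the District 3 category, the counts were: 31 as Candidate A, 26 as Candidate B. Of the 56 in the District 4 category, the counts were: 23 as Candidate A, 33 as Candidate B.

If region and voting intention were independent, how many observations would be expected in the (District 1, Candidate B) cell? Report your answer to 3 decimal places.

Row total (District 1) = 22; column total (Candidate B) = 106; grand total N = 178.
Expected count = (row total × column total) / N = 22 × 106 / 178 = 13.101.

13.101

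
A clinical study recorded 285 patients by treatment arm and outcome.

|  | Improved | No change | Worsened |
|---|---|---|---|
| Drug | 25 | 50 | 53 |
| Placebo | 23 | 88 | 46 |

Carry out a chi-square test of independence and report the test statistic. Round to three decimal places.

Row totals: 128, 157. Column totals: 48, 138, 99. Grand total N = 285.
Expected counts (row total × column total / N):
  Drug, Improved: 128×48/285 = 21.5579
  Drug, No change: 128×138/285 = 61.9789
  Drug, Worsened: 128×99/285 = 44.4632
  Placebo, Improved: 157×48/285 = 26.4421
  Placebo, No change: 157×138/285 = 76.0211
  Placebo, Worsened: 157×99/285 = 54.5368
Contributions (O − E)²/E:
  (25 − 21.5579)²/21.5579 = 0.5496
  (50 − 61.9789)²/61.9789 = 2.3152
  (53 − 44.4632)²/44.4632 = 1.6390
  (23 − 26.4421)²/26.4421 = 0.4481
  (88 − 76.0211)²/76.0211 = 1.8876
  (46 − 54.5368)²/54.5368 = 1.3363
χ² = 0.5496 + 2.3152 + 1.6390 + 0.4481 + 1.8876 + 1.3363 = 8.176

8.176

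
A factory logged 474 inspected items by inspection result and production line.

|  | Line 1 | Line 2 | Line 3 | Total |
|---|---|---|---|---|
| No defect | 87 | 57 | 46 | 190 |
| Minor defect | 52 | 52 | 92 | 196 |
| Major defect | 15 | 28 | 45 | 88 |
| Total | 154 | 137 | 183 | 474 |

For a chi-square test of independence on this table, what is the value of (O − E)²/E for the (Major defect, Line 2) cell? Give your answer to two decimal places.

0.26

Row total (Major defect) = 88; column total (Line 2) = 137; N = 474.
Expected count E = 88 × 137 / 474 = 25.435.
Contribution = (O − E)²/E = (28 − 25.435)² / 25.435 = 0.26.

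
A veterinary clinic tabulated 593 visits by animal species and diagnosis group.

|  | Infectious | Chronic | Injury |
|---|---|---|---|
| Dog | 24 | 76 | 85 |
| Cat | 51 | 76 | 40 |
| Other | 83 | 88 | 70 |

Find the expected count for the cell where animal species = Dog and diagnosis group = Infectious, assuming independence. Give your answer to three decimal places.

49.292

Row total (Dog) = 185; column total (Infectious) = 158; grand total N = 593.
Expected count = (row total × column total) / N = 185 × 158 / 593 = 49.292.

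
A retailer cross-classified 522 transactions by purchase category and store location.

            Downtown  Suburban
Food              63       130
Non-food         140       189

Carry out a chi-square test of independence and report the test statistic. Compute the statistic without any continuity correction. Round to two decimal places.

5.03

Row totals: 193, 329. Column totals: 203, 319. Grand total N = 522.
Expected counts (row total × column total / N):
  Food, Downtown: 193×203/522 = 75.056
  Food, Suburban: 193×319/522 = 117.944
  Non-food, Downtown: 329×203/522 = 127.944
  Non-food, Suburban: 329×319/522 = 201.056
Contributions (O − E)²/E:
  (63 − 75.056)²/75.056 = 1.9365
  (130 − 117.944)²/117.944 = 1.2323
  (140 − 127.944)²/127.944 = 1.1360
  (189 − 201.056)²/201.056 = 0.7229
χ² = 1.9365 + 1.2323 + 1.1360 + 0.7229 = 5.03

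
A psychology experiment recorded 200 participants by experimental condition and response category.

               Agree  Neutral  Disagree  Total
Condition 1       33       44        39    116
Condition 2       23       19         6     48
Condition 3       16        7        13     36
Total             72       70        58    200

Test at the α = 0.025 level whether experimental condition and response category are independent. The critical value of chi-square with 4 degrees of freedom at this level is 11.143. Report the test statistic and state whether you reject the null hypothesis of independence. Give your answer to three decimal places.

13.494; reject H₀

Grand total N = 200.
Expected counts (row total × column total / N):
  Condition 1, Agree: 116×72/200 = 41.7600
  Condition 1, Neutral: 116×70/200 = 40.6000
  Condition 1, Disagree: 116×58/200 = 33.6400
  Condition 2, Agree: 48×72/200 = 17.2800
  Condition 2, Neutral: 48×70/200 = 16.8000
  Condition 2, Disagree: 48×58/200 = 13.9200
  Condition 3, Agree: 36×72/200 = 12.9600
  Condition 3, Neutral: 36×70/200 = 12.6000
  Condition 3, Disagree: 36×58/200 = 10.4400
Contributions (O − E)²/E:
  (33 − 41.7600)²/41.7600 = 1.8376
  (44 − 40.6000)²/40.6000 = 0.2847
  (39 − 33.6400)²/33.6400 = 0.8540
  (23 − 17.2800)²/17.2800 = 1.8934
  (19 − 16.8000)²/16.8000 = 0.2881
  (6 − 13.9200)²/13.9200 = 4.5062
  (16 − 12.9600)²/12.9600 = 0.7131
  (7 − 12.6000)²/12.6000 = 2.4889
  (13 − 10.4400)²/10.4400 = 0.6277
χ² = 1.8376 + 0.2847 + 0.8540 + 1.8934 + 0.2881 + 4.5062 + 0.7131 + 2.4889 + 0.6277 = 13.494
df = (3−1)(3−1) = 4. Since 13.494 > 11.143, reject the null hypothesis of independence at α = 0.025.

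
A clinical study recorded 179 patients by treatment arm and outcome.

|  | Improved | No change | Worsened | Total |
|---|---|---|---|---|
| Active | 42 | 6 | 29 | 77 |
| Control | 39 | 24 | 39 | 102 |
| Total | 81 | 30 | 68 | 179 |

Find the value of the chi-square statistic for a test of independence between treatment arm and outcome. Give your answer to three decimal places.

9.067

Grand total N = 179.
Expected counts (row total × column total / N):
  Active, Improved: 77×81/179 = 34.8436
  Active, No change: 77×30/179 = 12.9050
  Active, Worsened: 77×68/179 = 29.2514
  Control, Improved: 102×81/179 = 46.1564
  Control, No change: 102×30/179 = 17.0950
  Control, Worsened: 102×68/179 = 38.7486
Contributions (O − E)²/E:
  (42 − 34.8436)²/34.8436 = 1.4698
  (6 − 12.9050)²/12.9050 = 3.6946
  (29 − 29.2514)²/29.2514 = 0.0022
  (39 − 46.1564)²/46.1564 = 1.1096
  (24 − 17.0950)²/17.0950 = 2.7891
  (39 − 38.7486)²/38.7486 = 0.0016
χ² = 1.4698 + 3.6946 + 0.0022 + 1.1096 + 2.7891 + 0.0016 = 9.067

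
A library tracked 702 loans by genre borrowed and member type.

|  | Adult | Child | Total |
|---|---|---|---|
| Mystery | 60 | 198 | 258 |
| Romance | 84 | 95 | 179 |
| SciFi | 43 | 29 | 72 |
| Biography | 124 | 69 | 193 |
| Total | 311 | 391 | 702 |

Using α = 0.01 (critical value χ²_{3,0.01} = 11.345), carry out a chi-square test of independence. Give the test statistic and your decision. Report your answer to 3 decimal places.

Grand total N = 702.
Expected counts (row total × column total / N):
  Mystery, Adult: 258×311/702 = 114.29915
  Mystery, Child: 258×391/702 = 143.70085
  Romance, Adult: 179×311/702 = 79.30057
  Romance, Child: 179×391/702 = 99.69943
  SciFi, Adult: 72×311/702 = 31.89744
  SciFi, Child: 72×391/702 = 40.10256
  Biography, Adult: 193×311/702 = 85.50285
  Biography, Child: 193×391/702 = 107.49715
Contributions (O − E)²/E:
  (60 − 114.29915)²/114.29915 = 25.7954
  (198 − 143.70085)²/143.70085 = 20.5176
  (84 − 79.30057)²/79.30057 = 0.2785
  (95 − 99.69943)²/99.69943 = 0.2215
  (43 − 31.89744)²/31.89744 = 3.8645
  (29 − 40.10256)²/40.10256 = 3.0738
  (124 − 85.50285)²/85.50285 = 17.3331
  (69 − 107.49715)²/107.49715 = 13.7867
χ² = 25.7954 + 20.5176 + 0.2785 + 0.2215 + 3.8645 + 3.0738 + 17.3331 + 13.7867 = 84.871
df = (4−1)(2−1) = 3. Since 84.871 > 11.345, reject the null hypothesis of independence at α = 0.01.

84.871; reject H₀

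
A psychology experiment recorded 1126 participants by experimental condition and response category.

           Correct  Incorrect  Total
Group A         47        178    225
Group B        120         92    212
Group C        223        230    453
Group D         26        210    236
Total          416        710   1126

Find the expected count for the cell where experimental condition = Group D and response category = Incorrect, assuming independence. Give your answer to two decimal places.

148.81

Row total (Group D) = 236; column total (Incorrect) = 710; grand total N = 1126.
Expected count = (row total × column total) / N = 236 × 710 / 1126 = 148.81.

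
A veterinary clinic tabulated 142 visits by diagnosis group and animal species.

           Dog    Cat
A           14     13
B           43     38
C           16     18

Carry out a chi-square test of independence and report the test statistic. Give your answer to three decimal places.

0.351

Row totals: 27, 81, 34. Column totals: 73, 69. Grand total N = 142.
Expected counts (row total × column total / N):
  A, Dog: 27×73/142 = 13.8803
  A, Cat: 27×69/142 = 13.1197
  B, Dog: 81×73/142 = 41.6408
  B, Cat: 81×69/142 = 39.3592
  C, Dog: 34×73/142 = 17.4789
  C, Cat: 34×69/142 = 16.5211
Contributions (O − E)²/E:
  (14 − 13.8803)²/13.8803 = 0.0010
  (13 − 13.1197)²/13.1197 = 0.0011
  (43 − 41.6408)²/41.6408 = 0.0444
  (38 − 39.3592)²/39.3592 = 0.0469
  (16 − 17.4789)²/17.4789 = 0.1251
  (18 − 16.5211)²/16.5211 = 0.1324
χ² = 0.0010 + 0.0011 + 0.0444 + 0.0469 + 0.1251 + 0.1324 = 0.351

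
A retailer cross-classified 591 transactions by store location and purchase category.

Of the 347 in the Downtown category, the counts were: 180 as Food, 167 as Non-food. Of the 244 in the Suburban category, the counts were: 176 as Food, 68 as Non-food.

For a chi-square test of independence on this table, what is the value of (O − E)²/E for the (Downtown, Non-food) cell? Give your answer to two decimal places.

Row total (Downtown) = 347; column total (Non-food) = 235; N = 591.
Expected count E = 347 × 235 / 591 = 137.978.
Contribution = (O − E)²/E = (167 − 137.978)² / 137.978 = 6.10.

6.10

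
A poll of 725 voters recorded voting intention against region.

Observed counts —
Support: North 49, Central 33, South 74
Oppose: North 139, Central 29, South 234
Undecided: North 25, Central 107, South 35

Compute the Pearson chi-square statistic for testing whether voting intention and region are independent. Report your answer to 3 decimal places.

Row totals: 156, 402, 167. Column totals: 213, 169, 343. Grand total N = 725.
Expected counts (row total × column total / N):
  Support, North: 156×213/725 = 45.8317
  Support, Central: 156×169/725 = 36.3641
  Support, South: 156×343/725 = 73.8041
  Oppose, North: 402×213/725 = 118.1048
  Oppose, Central: 402×169/725 = 93.7076
  Oppose, South: 402×343/725 = 190.1876
  Undecided, North: 167×213/725 = 49.0634
  Undecided, Central: 167×169/725 = 38.9283
  Undecided, South: 167×343/725 = 79.0083
Contributions (O − E)²/E:
  (49 − 45.8317)²/45.8317 = 0.2190
  (33 − 36.3641)²/36.3641 = 0.3112
  (74 − 73.8041)²/73.8041 = 0.0005
  (139 − 118.1048)²/118.1048 = 3.6968
  (29 − 93.7076)²/93.7076 = 44.6823
  (234 − 190.1876)²/190.1876 = 10.0928
  (25 − 49.0634)²/49.0634 = 11.8020
  (107 − 38.9283)²/38.9283 = 119.0331
  (35 − 79.0083)²/79.0083 = 24.5130
χ² = 0.2190 + 0.3112 + 0.0005 + 3.6968 + 44.6823 + 10.0928 + 11.8020 + 119.0331 + 24.5130 = 214.351

214.351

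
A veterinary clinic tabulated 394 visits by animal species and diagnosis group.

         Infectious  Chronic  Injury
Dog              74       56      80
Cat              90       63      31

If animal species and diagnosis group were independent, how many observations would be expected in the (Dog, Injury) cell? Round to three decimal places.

Row total (Dog) = 210; column total (Injury) = 111; grand total N = 394.
Expected count = (row total × column total) / N = 210 × 111 / 394 = 59.162.

59.162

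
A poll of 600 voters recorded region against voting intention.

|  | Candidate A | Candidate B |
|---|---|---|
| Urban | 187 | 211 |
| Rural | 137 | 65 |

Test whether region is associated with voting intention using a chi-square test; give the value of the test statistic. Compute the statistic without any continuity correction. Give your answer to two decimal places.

23.42

Row totals: 398, 202. Column totals: 324, 276. Grand total N = 600.
Expected counts (row total × column total / N):
  Urban, Candidate A: 398×324/600 = 214.920
  Urban, Candidate B: 398×276/600 = 183.080
  Rural, Candidate A: 202×324/600 = 109.080
  Rural, Candidate B: 202×276/600 = 92.920
Contributions (O − E)²/E:
  (187 − 214.920)²/214.920 = 3.6271
  (211 − 183.080)²/183.080 = 4.2578
  (137 − 109.080)²/109.080 = 7.1464
  (65 − 92.920)²/92.920 = 8.3892
χ² = 3.6271 + 4.2578 + 7.1464 + 8.3892 = 23.42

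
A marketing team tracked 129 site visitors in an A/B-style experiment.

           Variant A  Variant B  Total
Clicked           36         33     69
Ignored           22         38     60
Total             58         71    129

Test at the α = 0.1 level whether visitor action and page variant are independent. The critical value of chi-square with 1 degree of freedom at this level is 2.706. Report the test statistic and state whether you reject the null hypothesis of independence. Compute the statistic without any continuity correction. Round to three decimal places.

Grand total N = 129.
Expected counts (row total × column total / N):
  Clicked, Variant A: 69×58/129 = 31.0233
  Clicked, Variant B: 69×71/129 = 37.9767
  Ignored, Variant A: 60×58/129 = 26.9767
  Ignored, Variant B: 60×71/129 = 33.0233
Contributions (O − E)²/E:
  (36 − 31.0233)²/31.0233 = 0.7984
  (33 − 37.9767)²/37.9767 = 0.6522
  (22 − 26.9767)²/26.9767 = 0.9181
  (38 − 33.0233)²/33.0233 = 0.7500
χ² = 0.7984 + 0.6522 + 0.9181 + 0.7500 = 3.119
df = (2−1)(2−1) = 1. Since 3.119 > 2.706, reject the null hypothesis of independence at α = 0.1.

3.119; reject H₀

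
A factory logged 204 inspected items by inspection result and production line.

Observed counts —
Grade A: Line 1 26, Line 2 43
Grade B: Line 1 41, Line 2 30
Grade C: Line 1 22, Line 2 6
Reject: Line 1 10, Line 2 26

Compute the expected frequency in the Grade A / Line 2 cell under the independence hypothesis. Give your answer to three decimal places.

35.515

Row total (Grade A) = 69; column total (Line 2) = 105; grand total N = 204.
Expected count = (row total × column total) / N = 69 × 105 / 204 = 35.515.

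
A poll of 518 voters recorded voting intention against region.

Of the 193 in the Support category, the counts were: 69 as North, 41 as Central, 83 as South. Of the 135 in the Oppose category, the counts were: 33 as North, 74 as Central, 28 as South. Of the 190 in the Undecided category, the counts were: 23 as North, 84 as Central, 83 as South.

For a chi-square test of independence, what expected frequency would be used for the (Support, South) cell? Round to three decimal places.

Row total (Support) = 193; column total (South) = 194; grand total N = 518.
Expected count = (row total × column total) / N = 193 × 194 / 518 = 72.282.

72.282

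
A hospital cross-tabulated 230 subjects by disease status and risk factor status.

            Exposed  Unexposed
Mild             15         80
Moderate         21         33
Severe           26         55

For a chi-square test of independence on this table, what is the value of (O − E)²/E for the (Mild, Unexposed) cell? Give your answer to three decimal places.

1.622

Row total (Mild) = 95; column total (Unexposed) = 168; N = 230.
Expected count E = 95 × 168 / 230 = 69.3913.
Contribution = (O − E)²/E = (80 − 69.3913)² / 69.3913 = 1.622.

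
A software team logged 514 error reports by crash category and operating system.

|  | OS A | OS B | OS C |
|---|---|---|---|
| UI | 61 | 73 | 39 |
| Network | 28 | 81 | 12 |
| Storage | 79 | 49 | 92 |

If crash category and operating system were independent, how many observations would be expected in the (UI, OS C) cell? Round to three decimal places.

Row total (UI) = 173; column total (OS C) = 143; grand total N = 514.
Expected count = (row total × column total) / N = 173 × 143 / 514 = 48.130.

48.130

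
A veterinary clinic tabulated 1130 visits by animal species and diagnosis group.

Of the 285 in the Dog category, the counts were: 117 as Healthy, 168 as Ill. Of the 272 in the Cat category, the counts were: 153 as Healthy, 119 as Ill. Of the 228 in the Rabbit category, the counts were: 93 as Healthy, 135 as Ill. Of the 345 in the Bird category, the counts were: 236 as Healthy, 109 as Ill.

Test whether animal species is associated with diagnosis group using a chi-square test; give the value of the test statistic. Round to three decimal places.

64.004

Row totals: 285, 272, 228, 345. Column totals: 599, 531. Grand total N = 1130.
Expected counts (row total × column total / N):
  Dog, Healthy: 285×599/1130 = 151.0752
  Dog, Ill: 285×531/1130 = 133.9248
  Cat, Healthy: 272×599/1130 = 144.1841
  Cat, Ill: 272×531/1130 = 127.8159
  Rabbit, Healthy: 228×599/1130 = 120.8602
  Rabbit, Ill: 228×531/1130 = 107.1398
  Bird, Healthy: 345×599/1130 = 182.8805
  Bird, Ill: 345×531/1130 = 162.1195
Contributions (O − E)²/E:
  (117 − 151.0752)²/151.0752 = 7.6857
  (168 − 133.9248)²/133.9248 = 8.6699
  (153 − 144.1841)²/144.1841 = 0.5390
  (119 − 127.8159)²/127.8159 = 0.6081
  (93 − 120.8602)²/120.8602 = 6.4222
  (135 − 107.1398)²/107.1398 = 7.2447
  (236 − 182.8805)²/182.8805 = 15.4291
  (109 − 162.1195)²/162.1195 = 17.4049
χ² = 7.6857 + 8.6699 + 0.5390 + 0.6081 + 6.4222 + 7.2447 + 15.4291 + 17.4049 = 64.004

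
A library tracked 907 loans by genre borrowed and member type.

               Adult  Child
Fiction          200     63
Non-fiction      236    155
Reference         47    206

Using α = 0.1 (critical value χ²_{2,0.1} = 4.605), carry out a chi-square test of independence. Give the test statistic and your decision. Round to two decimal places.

185.01; reject H₀

Row totals: 263, 391, 253. Column totals: 483, 424. Grand total N = 907.
Expected counts (row total × column total / N):
  Fiction, Adult: 263×483/907 = 140.054024
  Fiction, Child: 263×424/907 = 122.945976
  Non-fiction, Adult: 391×483/907 = 208.217200
  Non-fiction, Child: 391×424/907 = 182.782800
  Reference, Adult: 253×483/907 = 134.728776
  Reference, Child: 253×424/907 = 118.271224
Contributions (O − E)²/E:
  (200 − 140.054024)²/140.054024 = 25.6581
  (63 − 122.945976)²/122.945976 = 29.2284
  (236 − 208.217200)²/208.217200 = 3.7071
  (155 − 182.782800)²/182.782800 = 4.2230
  (47 − 134.728776)²/134.728776 = 57.1247
  (206 − 118.271224)²/118.271224 = 65.0736
χ² = 25.6581 + 29.2284 + 3.7071 + 4.2230 + 57.1247 + 65.0736 = 185.01
df = (3−1)(2−1) = 2. Since 185.01 > 4.605, reject the null hypothesis of independence at α = 0.1.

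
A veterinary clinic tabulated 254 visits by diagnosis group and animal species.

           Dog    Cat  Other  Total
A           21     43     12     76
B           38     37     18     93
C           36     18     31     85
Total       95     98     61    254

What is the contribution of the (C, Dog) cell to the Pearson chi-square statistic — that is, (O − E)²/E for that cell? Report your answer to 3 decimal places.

0.557

Row total (C) = 85; column total (Dog) = 95; N = 254.
Expected count E = 85 × 95 / 254 = 31.79134.
Contribution = (O − E)²/E = (36 − 31.79134)² / 31.79134 = 0.557.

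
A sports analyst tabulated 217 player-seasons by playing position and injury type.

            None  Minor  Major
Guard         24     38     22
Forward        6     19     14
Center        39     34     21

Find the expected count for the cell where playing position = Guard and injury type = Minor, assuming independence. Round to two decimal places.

35.23

Row total (Guard) = 84; column total (Minor) = 91; grand total N = 217.
Expected count = (row total × column total) / N = 84 × 91 / 217 = 35.23.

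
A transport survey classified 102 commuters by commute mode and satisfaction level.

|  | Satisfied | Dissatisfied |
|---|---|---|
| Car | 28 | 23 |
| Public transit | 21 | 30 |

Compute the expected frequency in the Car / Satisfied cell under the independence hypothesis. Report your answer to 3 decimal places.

Row total (Car) = 51; column total (Satisfied) = 49; grand total N = 102.
Expected count = (row total × column total) / N = 51 × 49 / 102 = 24.500.

24.500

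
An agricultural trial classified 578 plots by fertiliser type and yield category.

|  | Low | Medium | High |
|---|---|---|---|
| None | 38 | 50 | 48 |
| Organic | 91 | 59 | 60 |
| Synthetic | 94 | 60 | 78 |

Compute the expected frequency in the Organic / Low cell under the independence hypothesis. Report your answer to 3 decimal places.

81.021

Row total (Organic) = 210; column total (Low) = 223; grand total N = 578.
Expected count = (row total × column total) / N = 210 × 223 / 578 = 81.021.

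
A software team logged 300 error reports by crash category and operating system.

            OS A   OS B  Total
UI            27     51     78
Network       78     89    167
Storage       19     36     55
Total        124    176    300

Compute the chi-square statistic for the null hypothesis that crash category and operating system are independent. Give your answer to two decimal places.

4.49

Grand total N = 300.
Expected counts (row total × column total / N):
  UI, OS A: 78×124/300 = 32.2400
  UI, OS B: 78×176/300 = 45.7600
  Network, OS A: 167×124/300 = 69.0267
  Network, OS B: 167×176/300 = 97.9733
  Storage, OS A: 55×124/300 = 22.7333
  Storage, OS B: 55×176/300 = 32.2667
Contributions (O − E)²/E:
  (27 − 32.2400)²/32.2400 = 0.8517
  (51 − 45.7600)²/45.7600 = 0.6000
  (78 − 69.0267)²/69.0267 = 1.1665
  (89 − 97.9733)²/97.9733 = 0.8219
  (19 − 22.7333)²/22.7333 = 0.6131
  (36 − 32.2667)²/32.2667 = 0.4319
χ² = 0.8517 + 0.6000 + 1.1665 + 0.8219 + 0.6131 + 0.4319 = 4.49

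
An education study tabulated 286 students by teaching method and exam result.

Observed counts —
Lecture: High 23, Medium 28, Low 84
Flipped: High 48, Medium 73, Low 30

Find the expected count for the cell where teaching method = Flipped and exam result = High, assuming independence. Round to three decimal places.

Row total (Flipped) = 151; column total (High) = 71; grand total N = 286.
Expected count = (row total × column total) / N = 151 × 71 / 286 = 37.486.

37.486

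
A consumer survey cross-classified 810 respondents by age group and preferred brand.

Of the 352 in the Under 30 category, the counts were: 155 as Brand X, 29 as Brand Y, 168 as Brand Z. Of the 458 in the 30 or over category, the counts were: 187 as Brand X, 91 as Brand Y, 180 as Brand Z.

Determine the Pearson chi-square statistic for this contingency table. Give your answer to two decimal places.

21.95

Row totals: 352, 458. Column totals: 342, 120, 348. Grand total N = 810.
Expected counts (row total × column total / N):
  Under 30, Brand X: 352×342/810 = 148.622
  Under 30, Brand Y: 352×120/810 = 52.148
  Under 30, Brand Z: 352×348/810 = 151.230
  30 or over, Brand X: 458×342/810 = 193.378
  30 or over, Brand Y: 458×120/810 = 67.852
  30 or over, Brand Z: 458×348/810 = 196.770
Contributions (O − E)²/E:
  (155 − 148.622)²/148.622 = 0.2737
  (29 − 52.148)²/52.148 = 10.2752
  (168 − 151.230)²/151.230 = 1.8596
  (187 − 193.378)²/193.378 = 0.2104
  (91 − 67.852)²/67.852 = 7.8970
  (180 − 196.770)²/196.770 = 1.4292
χ² = 0.2737 + 10.2752 + 1.8596 + 0.2104 + 7.8970 + 1.4292 = 21.95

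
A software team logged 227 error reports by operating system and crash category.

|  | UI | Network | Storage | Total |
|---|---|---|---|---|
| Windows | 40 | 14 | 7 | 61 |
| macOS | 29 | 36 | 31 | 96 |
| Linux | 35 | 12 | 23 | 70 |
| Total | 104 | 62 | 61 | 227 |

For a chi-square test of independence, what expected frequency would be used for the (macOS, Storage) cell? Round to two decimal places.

Row total (macOS) = 96; column total (Storage) = 61; grand total N = 227.
Expected count = (row total × column total) / N = 96 × 61 / 227 = 25.80.

25.80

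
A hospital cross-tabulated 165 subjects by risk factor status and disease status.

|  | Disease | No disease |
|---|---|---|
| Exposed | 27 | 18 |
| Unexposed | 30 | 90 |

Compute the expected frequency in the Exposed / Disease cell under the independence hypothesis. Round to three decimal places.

Row total (Exposed) = 45; column total (Disease) = 57; grand total N = 165.
Expected count = (row total × column total) / N = 45 × 57 / 165 = 15.545.

15.545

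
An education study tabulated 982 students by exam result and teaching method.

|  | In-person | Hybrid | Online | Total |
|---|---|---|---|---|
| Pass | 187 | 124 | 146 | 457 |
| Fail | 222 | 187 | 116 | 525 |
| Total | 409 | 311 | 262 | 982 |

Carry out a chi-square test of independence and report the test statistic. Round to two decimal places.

Grand total N = 982.
Expected counts (row total × column total / N):
  Pass, In-person: 457×409/982 = 190.339
  Pass, Hybrid: 457×311/982 = 144.732
  Pass, Online: 457×262/982 = 121.929
  Fail, In-person: 525×409/982 = 218.661
  Fail, Hybrid: 525×311/982 = 166.268
  Fail, Online: 525×262/982 = 140.071
Contributions (O − E)²/E:
  (187 − 190.339)²/190.339 = 0.0586
  (124 − 144.732)²/144.732 = 2.9697
  (146 − 121.929)²/121.929 = 4.7521
  (222 − 218.661)²/218.661 = 0.0510
  (187 − 166.268)²/166.268 = 2.5851
  (116 − 140.071)²/140.071 = 4.1366
χ² = 0.0586 + 2.9697 + 4.7521 + 0.0510 + 2.5851 + 4.1366 = 14.55

14.55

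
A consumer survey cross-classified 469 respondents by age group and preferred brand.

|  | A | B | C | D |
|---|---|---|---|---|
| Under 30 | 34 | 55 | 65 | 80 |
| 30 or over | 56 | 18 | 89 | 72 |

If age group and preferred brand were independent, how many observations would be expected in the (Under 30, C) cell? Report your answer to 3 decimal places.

76.836

Row total (Under 30) = 234; column total (C) = 154; grand total N = 469.
Expected count = (row total × column total) / N = 234 × 154 / 469 = 76.836.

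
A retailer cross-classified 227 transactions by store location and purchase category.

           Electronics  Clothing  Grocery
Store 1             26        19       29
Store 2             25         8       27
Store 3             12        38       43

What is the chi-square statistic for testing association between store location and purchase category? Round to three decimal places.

23.520

Row totals: 74, 60, 93. Column totals: 63, 65, 99. Grand total N = 227.
Expected counts (row total × column total / N):
  Store 1, Electronics: 74×63/227 = 20.5374
  Store 1, Clothing: 74×65/227 = 21.1894
  Store 1, Grocery: 74×99/227 = 32.2731
  Store 2, Electronics: 60×63/227 = 16.6520
  Store 2, Clothing: 60×65/227 = 17.1806
  Store 2, Grocery: 60×99/227 = 26.1674
  Store 3, Electronics: 93×63/227 = 25.8106
  Store 3, Clothing: 93×65/227 = 26.6300
  Store 3, Grocery: 93×99/227 = 40.5595
Contributions (O − E)²/E:
  (26 − 20.5374)²/20.5374 = 1.4530
  (19 − 21.1894)²/21.1894 = 0.2262
  (29 − 32.2731)²/32.2731 = 0.3320
  (25 − 16.6520)²/16.6520 = 4.1850
  (8 − 17.1806)²/17.1806 = 4.9057
  (27 − 26.1674)²/26.1674 = 0.0265
  (12 − 25.8106)²/25.8106 = 7.3897
  (38 − 26.6300)²/26.6300 = 4.8546
  (43 − 40.5595)²/40.5595 = 0.1468
χ² = 1.4530 + 0.2262 + 0.3320 + 4.1850 + 4.9057 + 0.0265 + 7.3897 + 4.8546 + 0.1468 = 23.520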